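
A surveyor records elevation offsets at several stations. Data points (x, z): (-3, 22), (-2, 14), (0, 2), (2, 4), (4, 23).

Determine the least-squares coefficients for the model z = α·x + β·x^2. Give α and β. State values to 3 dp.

Compute the Gram sums: Σx·x = 33, Σx·x^2 = 37, Σx^2·x^2 = 369.
Moment sums: Σx·z = 6, Σx^2·z = 638.
So MᵀM·[α, β]ᵀ = Mᵀz: [[33, 37]; [37, 369]]·[α, β]ᵀ = [6, 638]ᵀ.
det = 33·369 − 37² = 10808.
α = (6·369 − 37·638)/10808 = -382/193; β = (33·638 − 37·6)/10808 = 372/193.

α = -1.979, β = 1.927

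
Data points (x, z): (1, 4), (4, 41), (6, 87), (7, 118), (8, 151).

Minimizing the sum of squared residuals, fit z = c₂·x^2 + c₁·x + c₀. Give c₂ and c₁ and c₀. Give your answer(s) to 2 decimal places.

c₂ = 2.18, c₁ = 1.46, c₀ = 0.34

MᵀM·[c₂, c₁, c₀]ᵀ = Mᵀz reads: 8050·c₂ + 1136·c₁ + 166·c₀ = 19238;  1136·c₂ + 166·c₁ + 26·c₀ = 2724;  166·c₂ + 26·c₁ + 5·c₀ = 401.
(Σx^2·x^2 = 8050, Σx^2·x = 1136, Σx^2 = 166, Σx·x = 166, Σx = 26, Σ1 = 5, Σx^2·z = 19238, Σx·z = 2724, Σz = 401.)
Row-reducing yields c₂ = 934/429, c₁ = 625/429, c₀ = 49/143.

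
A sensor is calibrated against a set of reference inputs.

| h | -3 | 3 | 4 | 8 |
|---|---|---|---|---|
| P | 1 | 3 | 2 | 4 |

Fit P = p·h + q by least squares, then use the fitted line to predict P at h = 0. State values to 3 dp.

From the data, Σh·h = 98, Σh = 12, Σ1 = 4.
For XᵀP: Σh·P = 46, ΣP = 10.
XᵀX·[p, q]ᵀ = XᵀP becomes [[98, 12]; [12, 4]]·[p, q]ᵀ = [46, 10]ᵀ.
Eliminating q: 4·(row 1) − 12·(row 2) gives 248·p = 4·46 − 12·10 = 64, so p = 8/31.
Then q = (10 − 12·(8/31))/4 = 107/62.
At h = 0: P̂ = (8/31)·(0) + (107/62)·(1) = 107/62.

P̂ = 1.726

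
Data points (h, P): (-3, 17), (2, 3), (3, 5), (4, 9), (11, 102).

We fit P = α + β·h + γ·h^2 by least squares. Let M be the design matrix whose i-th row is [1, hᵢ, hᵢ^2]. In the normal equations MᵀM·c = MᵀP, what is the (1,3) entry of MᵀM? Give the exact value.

Row 1 ↔ basis 1, column 3 ↔ basis h^2, so (MᵀM)_{1,3} = Σᵢ h^2 = (1)·(9) + (1)·(4) + (1)·(9) + (1)·(16) + (1)·(121) = 159.

159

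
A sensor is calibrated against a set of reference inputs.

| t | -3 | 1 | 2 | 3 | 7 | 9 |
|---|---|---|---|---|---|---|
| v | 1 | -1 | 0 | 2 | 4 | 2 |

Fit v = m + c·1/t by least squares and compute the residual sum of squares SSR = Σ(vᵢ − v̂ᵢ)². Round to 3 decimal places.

The normal equations are: 6·m + (221/126)·c = 8;  (221/126)·m + (23893/15876)·c = 8/63.
Δ = 6·(23893/15876) − (221/126)² = 94517/15876.
m = (8·(23893/15876) − (221/126)·(8/63))/(94517/15876) = 187608/94517; c = (6·(8/63) − (221/126)·8)/(94517/15876) = -210672/94517.
Residuals: -163315/94517, -71453/94517, -82272/94517, 71650/94517, 220556/94517, 24834/94517; SSR = 983330/94517.

SSR = 10.404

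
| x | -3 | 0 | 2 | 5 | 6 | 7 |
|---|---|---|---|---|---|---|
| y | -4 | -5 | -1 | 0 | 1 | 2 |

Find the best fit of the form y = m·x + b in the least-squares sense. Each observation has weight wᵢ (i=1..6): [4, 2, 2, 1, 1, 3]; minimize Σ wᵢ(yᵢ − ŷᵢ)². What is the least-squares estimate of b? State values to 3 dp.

b = -2.778

Compute the Gram sums: Σwᵢ·x·x = 252, Σwᵢ·x = 24, Σwᵢ·1 = 13.
For AᵀWy: Σwᵢ·x·y = 92, Σwᵢ·y = -21.
So AᵀWA·[m, b]ᵀ = AᵀWy: [[252, 24]; [24, 13]]·[m, b]ᵀ = [92, -21]ᵀ.
Δ = 252·13 − 24² = 2700.
m = (92·13 − 24·(-21))/2700 = 17/27; b = (252·(-21) − 24·92)/2700 = -25/9.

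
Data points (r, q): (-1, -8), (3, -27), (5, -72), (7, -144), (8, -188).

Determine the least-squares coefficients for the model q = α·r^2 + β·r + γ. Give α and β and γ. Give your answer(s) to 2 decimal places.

Compute the Gram sums: Σr^2·r^2 = 7204, Σr^2·r = 1006, Σr^2 = 148, Σr·r = 148, Σr = 22, Σ1 = 5.
Right-hand side: Σr^2·q = -21139, Σr·q = -2945, Σq = -439.
MᵀM·[α, β, γ]ᵀ = Mᵀq becomes [[7204, 1006, 148]; [1006, 148, 22]; [148, 22, 5]]·[α, β, γ]ᵀ = [-21139, -2945, -439]ᵀ.
Inverting the 3×3 Gram matrix, [α, β, γ]ᵀ = [-143623/46662, 71683/46662, -26848/7777]ᵀ.

α = -3.08, β = 1.54, γ = -3.45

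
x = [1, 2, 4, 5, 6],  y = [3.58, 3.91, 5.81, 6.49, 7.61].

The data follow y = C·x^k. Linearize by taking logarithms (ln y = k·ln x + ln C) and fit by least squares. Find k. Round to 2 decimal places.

Linearized form: ln y = k·ln x + ln C. From the 5 transformed points,
Σln x = 5.4806, Σ(ln x)² = 8.2030, Σln y = 8.2982, Σln x·ln y = 10.0308.
Equations: 8.2030·k + 5.4806·ln C = 10.0308;  5.4806·k + 5·ln C = 8.2982.
Slope k = (n·Σln x·ln y − Σln x·Σln y)/(n·Σ(ln x)² − (Σln x)²) = (5·10.0308 − 5.4806·8.2982)/10.9774 = 0.42584; ln C = (Σln y − k·Σln x)/n = 1.19287.

k = 0.43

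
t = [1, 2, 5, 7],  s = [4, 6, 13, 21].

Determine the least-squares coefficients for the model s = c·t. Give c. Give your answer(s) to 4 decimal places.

c = 2.8861

With design matrix A, AᵀA = [[79]] and Aᵀs = [228]ᵀ.
c = 228/79 = 2.88608.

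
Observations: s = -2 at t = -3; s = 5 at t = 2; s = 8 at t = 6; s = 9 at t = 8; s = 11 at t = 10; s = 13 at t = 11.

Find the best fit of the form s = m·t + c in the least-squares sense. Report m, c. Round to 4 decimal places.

m = 0.9882, c = 1.7335

Sums needed: Σt·t = 334, Σt = 34, Σ1 = 6.
Moment sums: Σt·s = 389, Σs = 44.
So AᵀA·[m, c]ᵀ = Aᵀs: [[334, 34]; [34, 6]]·[m, c]ᵀ = [389, 44]ᵀ.
Determinant 334·6 − 34² = 848.
m = (389·6 − 34·44)/848 = 419/424; c = (334·44 − 34·389)/848 = 735/424.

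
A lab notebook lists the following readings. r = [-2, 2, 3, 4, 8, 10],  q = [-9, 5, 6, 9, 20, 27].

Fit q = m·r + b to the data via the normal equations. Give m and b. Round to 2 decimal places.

m = 2.91, b = -2.47

Normal-equation sums: Σr·r = 197, Σr = 25, Σ1 = 6.
Moment sums: Σr·q = 512, Σq = 58.
Normal equations: [[197, 25]; [25, 6]]·[m, b]ᵀ = [512, 58]ᵀ.
Δ = 197·6 − 25² = 557.
m = (512·6 − 25·58)/557 = 1622/557; b = (197·58 − 25·512)/557 = -1374/557.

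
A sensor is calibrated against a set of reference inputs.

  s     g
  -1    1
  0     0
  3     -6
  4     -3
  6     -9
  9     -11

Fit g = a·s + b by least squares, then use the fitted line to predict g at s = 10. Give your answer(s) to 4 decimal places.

ĝ = -12.7098

The normal system AᵀA·[a, b]ᵀ = Aᵀg is [[143, 21]; [21, 6]]·[a, b]ᵀ = [-184, -28]ᵀ.
Determinant 143·6 − 21² = 417.
a = ((-184)·6 − 21·(-28))/417 = -172/139; b = (143·(-28) − 21·(-184))/417 = -140/417.
At s = 10: ĝ = (-172/139)·(10) + (-140/417)·(1) = -5300/417.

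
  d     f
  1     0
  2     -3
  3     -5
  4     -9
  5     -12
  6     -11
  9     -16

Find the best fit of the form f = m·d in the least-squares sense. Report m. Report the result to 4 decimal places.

m = -1.9012

XᵀX·[m]ᵀ = Xᵀf reads: 172·m = -327.
Hence m = -327 / 172 ≈ -1.90116.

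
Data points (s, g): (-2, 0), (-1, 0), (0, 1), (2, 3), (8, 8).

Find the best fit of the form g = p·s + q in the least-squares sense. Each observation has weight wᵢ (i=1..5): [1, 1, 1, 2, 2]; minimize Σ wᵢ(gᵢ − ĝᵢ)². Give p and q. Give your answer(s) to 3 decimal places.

The normal equations are: 141·p + 17·q = 140;  17·p + 7·q = 23.
Eliminating q: 7·(row 1) − 17·(row 2) gives 698·p = 7·140 − 17·23 = 589, so p = 589/698.
Then q = (23 − 17·(589/698))/7 = 863/698.

p = 0.844, q = 1.236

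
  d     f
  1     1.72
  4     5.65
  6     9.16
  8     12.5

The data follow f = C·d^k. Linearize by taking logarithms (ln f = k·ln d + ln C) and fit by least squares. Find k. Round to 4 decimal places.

k = 0.9432

Let Y = ln f. Fitting Y = k·ln d + ln C by least squares:
XᵀX = [[9.4563, 5.2575]; [5.2575, 4]], rhs = [11.6212, 7.0146]ᵀ  (here Σln d = 5.2575, Σ(ln d)² = 9.4563, Σln f = 7.0146, Σln d·ln f = 11.6212).
Solving (det = 10.1839): k = 0.94322, ln C = 0.51390.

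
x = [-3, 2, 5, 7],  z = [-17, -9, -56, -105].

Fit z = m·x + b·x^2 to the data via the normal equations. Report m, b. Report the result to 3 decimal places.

Sums needed: Σx·x = 87, Σx·x^2 = 449, Σx^2·x^2 = 3123.
For Mᵀz: Σx·z = -982, Σx^2·z = -6734.
Eliminating b: 3123·(row 1) − 449·(row 2) gives 70100·m = 3123·(-982) − 449·(-6734) = -43220, so m = -2161/3505.
Then b = ((-6734) − 449·(-2161/3505))/3123 = -7247/3505.

m = -0.617, b = -2.068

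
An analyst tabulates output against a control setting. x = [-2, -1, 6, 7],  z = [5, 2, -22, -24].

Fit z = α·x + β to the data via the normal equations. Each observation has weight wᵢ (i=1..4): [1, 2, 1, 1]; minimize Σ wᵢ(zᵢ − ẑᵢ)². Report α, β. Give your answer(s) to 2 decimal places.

The normal system AᵀWA·[α, β]ᵀ = AᵀWz is [[91, 9]; [9, 5]]·[α, β]ᵀ = [-314, -37]ᵀ.
Eliminating β: 5·(row 1) − 9·(row 2) gives 374·α = 5·(-314) − 9·(-37) = -1237, so α = -1237/374.
Then β = ((-37) − 9·(-1237/374))/5 = -541/374.

α = -3.31, β = -1.45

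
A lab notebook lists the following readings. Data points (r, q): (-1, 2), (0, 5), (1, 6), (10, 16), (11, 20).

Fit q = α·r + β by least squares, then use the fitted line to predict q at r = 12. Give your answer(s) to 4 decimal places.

q̂ = 20.1113

From the data, Σr·r = 223, Σr = 21, Σ1 = 5.
Moment sums: Σr·q = 384, Σq = 49.
Normal equations: [[223, 21]; [21, 5]]·[α, β]ᵀ = [384, 49]ᵀ.
Eliminating β: 5·(row 1) − 21·(row 2) gives 674·α = 5·384 − 21·49 = 891, so α = 891/674.
Then β = (49 − 21·(891/674))/5 = 2863/674.
At r = 12: q̂ = (891/674)·(12) + (2863/674)·(1) = 13555/674.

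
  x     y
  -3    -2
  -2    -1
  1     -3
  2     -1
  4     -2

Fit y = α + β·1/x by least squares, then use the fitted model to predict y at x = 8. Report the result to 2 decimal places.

AᵀA·[α, β]ᵀ = Aᵀy reads: 5·α + (11/12)·β = -9;  (11/12)·α + (241/144)·β = -17/6.
(Σ1 = 5, Σ1/x = 11/12, Σ1/x·1/x = 241/144, Σy = -9, Σ1/x·y = -17/6.)
det = 5·(241/144) − (11/12)² = 271/36.
α = ((-9)·(241/144) − (11/12)·(-17/6))/(271/36) = -1795/1084; β = (5·(-17/6) − (11/12)·(-9))/(271/36) = -213/271.
At x = 8: ŷ = (-1795/1084)·(1) + (-213/271)·(1/8) = -3803/2168.

ŷ = -1.75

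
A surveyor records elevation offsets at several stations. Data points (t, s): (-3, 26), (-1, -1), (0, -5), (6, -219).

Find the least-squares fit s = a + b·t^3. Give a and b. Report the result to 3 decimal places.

The normal system XᵀX·[a, b]ᵀ = Xᵀs is [[4, 188]; [188, 47386]]·[a, b]ᵀ = [-199, -48005]ᵀ.
Eliminating b: 47386·(row 1) − 188·(row 2) gives 154200·a = 47386·(-199) − 188·(-48005) = -404874, so a = -67479/25700.
Then b = ((-48005) − 188·(-67479/25700))/47386 = -6442/6425.

a = -2.626, b = -1.003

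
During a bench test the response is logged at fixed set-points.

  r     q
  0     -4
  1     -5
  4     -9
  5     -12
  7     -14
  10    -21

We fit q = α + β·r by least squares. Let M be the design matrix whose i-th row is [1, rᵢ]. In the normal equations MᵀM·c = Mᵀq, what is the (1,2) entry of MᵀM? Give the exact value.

27

Row 1 ↔ basis 1, column 2 ↔ basis r, so (MᵀM)_{1,2} = Σᵢ r = (1)·(0) + (1)·(1) + (1)·(4) + (1)·(5) + (1)·(7) + (1)·(10) = 27.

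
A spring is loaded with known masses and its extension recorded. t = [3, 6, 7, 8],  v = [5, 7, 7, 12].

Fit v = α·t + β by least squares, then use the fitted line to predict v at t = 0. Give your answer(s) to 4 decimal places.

The normal system XᵀX·[α, β]ᵀ = Xᵀv is [[158, 24]; [24, 4]]·[α, β]ᵀ = [202, 31]ᵀ.
Determinant 158·4 − 24² = 56.
α = (202·4 − 24·31)/56 = 8/7; β = (158·31 − 24·202)/56 = 25/28.
At t = 0: v̂ = (8/7)·(0) + (25/28)·(1) = 25/28.

v̂ = 0.8929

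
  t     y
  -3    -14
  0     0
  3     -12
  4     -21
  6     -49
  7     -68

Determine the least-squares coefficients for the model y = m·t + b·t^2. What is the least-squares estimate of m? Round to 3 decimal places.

m = 0.398

Sums needed: Σt·t = 119, Σt·t^2 = 623, Σt^2·t^2 = 4115.
For Xᵀy: Σt·y = -848, Σt^2·y = -5666.
det = 119·4115 − 623² = 101556.
m = ((-848)·4115 − 623·(-5666))/101556 = 6733/16926; b = (119·(-5666) − 623·(-848))/101556 = -3475/2418.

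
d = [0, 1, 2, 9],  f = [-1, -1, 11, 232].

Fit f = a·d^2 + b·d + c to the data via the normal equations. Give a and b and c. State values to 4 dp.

Entries of AᵀA: Σd^2·d^2 = 6578, Σd^2·d = 738, Σd^2 = 86, Σd·d = 86, Σd = 12, Σ1 = 4.
Right-hand side: Σd^2·f = 18835, Σd·f = 2109, Σf = 241.
Row-reducing yields a = 3479/1210, b = 357/3025, c = -5811/3025.

a = 2.8752, b = 0.1180, c = -1.9210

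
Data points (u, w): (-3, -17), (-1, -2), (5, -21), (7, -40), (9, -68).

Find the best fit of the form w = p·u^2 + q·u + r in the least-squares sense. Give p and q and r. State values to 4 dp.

p = -0.9849, q = 1.4741, r = -2.1099

Entries of MᵀM: Σu^2·u^2 = 9669, Σu^2·u = 1169, Σu^2 = 165, Σu·u = 165, Σu = 17, Σ1 = 5.
Right-hand side: Σu^2·w = -8148, Σu·w = -944, Σw = -148.
So MᵀM·[p, q, r]ᵀ = Mᵀw: [[9669, 1169, 165]; [1169, 165, 17]; [165, 17, 5]]·[p, q, r]ᵀ = [-8148, -944, -148]ᵀ.
Solving the 3×3 system (Gaussian elimination) gives p = -457/464, q = 171/116, r = -979/464.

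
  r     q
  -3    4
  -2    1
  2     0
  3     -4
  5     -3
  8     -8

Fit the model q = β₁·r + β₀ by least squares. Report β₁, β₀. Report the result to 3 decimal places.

The normal system XᵀX·[β₁, β₀]ᵀ = Xᵀq is [[115, 13]; [13, 6]]·[β₁, β₀]ᵀ = [-105, -10]ᵀ.
det = 115·6 − 13² = 521.
β₁ = ((-105)·6 − 13·(-10))/521 = -500/521; β₀ = (115·(-10) − 13·(-105))/521 = 215/521.

β₁ = -0.960, β₀ = 0.413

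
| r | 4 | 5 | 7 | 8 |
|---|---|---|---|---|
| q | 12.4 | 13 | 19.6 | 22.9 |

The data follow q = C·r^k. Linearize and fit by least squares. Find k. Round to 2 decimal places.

k = 0.93

Taking logs, ln q = k·ln r + ln C, so regress ln q on ln r.
Σln r = 7.0211, Σ(ln r)² = 12.6227, Σln q = 11.1893, Σln r·ln q = 19.9195.
Equations: 12.6227·k + 7.0211·ln C = 19.9195;  7.0211·k + 4·ln C = 11.1893.
Solving (det = 1.1954): k = 0.93444, ln C = 1.15713.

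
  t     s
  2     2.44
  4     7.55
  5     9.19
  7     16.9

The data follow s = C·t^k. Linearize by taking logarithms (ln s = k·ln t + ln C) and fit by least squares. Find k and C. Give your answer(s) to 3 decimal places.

With ln sᵢ as the transformed response and ln tᵢ as the regressor:
Σln t = 5.6348, Σ(ln t)² = 8.7791, Σln s = 7.9590, Σln t·ln s = 12.4924.
Equations: 8.7791·k + 5.6348·ln C = 12.4924;  5.6348·k + 4·ln C = 7.9590.
Solving (det = 3.3656): k = 1.52194, ln C = -0.15421, so C = exp(-0.15421) = 0.85709.

k = 1.522, C = 0.857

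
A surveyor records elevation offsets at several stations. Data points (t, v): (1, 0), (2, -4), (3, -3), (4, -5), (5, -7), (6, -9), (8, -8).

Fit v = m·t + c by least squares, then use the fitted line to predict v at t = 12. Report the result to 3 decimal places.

v̂ = -14.352

Normal-equation sums: Σt·t = 155, Σt = 29, Σ1 = 7.
Right-hand side: Σt·v = -190, Σv = -36.
Determinant 155·7 − 29² = 244.
m = ((-190)·7 − 29·(-36))/244 = -143/122; c = (155·(-36) − 29·(-190))/244 = -35/122.
At t = 12: v̂ = (-143/122)·(12) + (-35/122)·(1) = -1751/122.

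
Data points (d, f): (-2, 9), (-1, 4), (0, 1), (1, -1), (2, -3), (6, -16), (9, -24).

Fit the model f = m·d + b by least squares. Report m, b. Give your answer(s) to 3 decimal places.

The normal equations are: 127·m + 15·b = -341;  15·m + 7·b = -30.
(Σd·d = 127, Σd = 15, Σ1 = 7, Σd·f = -341, Σf = -30.)
Determinant 127·7 − 15² = 664.
m = ((-341)·7 − 15·(-30))/664 = -1937/664; b = (127·(-30) − 15·(-341))/664 = 1305/664.

m = -2.917, b = 1.965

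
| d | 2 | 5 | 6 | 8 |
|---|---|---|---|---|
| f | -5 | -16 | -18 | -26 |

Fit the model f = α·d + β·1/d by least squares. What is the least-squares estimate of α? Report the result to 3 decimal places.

From the data, Σd·d = 129, Σd·1/d = 4, Σ1/d·1/d = 4801/14400.
Moment sums: Σd·f = -406, Σ1/d·f = -239/20.
MᵀM·[α, β]ᵀ = Mᵀf becomes [[129, 4]; [4, 4801/14400]]·[α, β]ᵀ = [-406, -239/20]ᵀ.
Eliminating β: (4801/14400)·(row 1) − 4·(row 2) gives (129643/4800)·α = (4801/14400)·(-406) − 4·(-239/20) = -630443/7200, so α = -1260886/388929.
Then β = ((-239/20) − 4·(-1260886/388929))/(4801/14400) = 395760/129643.

α = -3.242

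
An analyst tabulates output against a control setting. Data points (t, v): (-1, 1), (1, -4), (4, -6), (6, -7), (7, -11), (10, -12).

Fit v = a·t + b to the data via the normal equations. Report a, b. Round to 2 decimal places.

The normal equations are: 203·a + 27·b = -268;  27·a + 6·b = -39.
(Σt·t = 203, Σt = 27, Σ1 = 6, Σt·v = -268, Σv = -39.)
Eliminating b: 6·(row 1) − 27·(row 2) gives 489·a = 6·(-268) − 27·(-39) = -555, so a = -185/163.
Then b = ((-39) − 27·(-185/163))/6 = -227/163.

a = -1.13, b = -1.39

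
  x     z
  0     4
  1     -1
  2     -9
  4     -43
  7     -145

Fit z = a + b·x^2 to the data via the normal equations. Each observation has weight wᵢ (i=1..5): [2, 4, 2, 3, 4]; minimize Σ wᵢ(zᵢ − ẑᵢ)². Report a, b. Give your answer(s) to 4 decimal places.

a = 3.2939, b = -3.0172

The normal equations are: 15·a + 256·b = -723;  256·a + 10408·b = -30560.
(Σwᵢ·1 = 15, Σwᵢ·x^2 = 256, Σwᵢ·x^2·x^2 = 10408, Σwᵢ·z = -723, Σwᵢ·x^2·z = -30560.)
Eliminating b: 10408·(row 1) − 256·(row 2) gives 90584·a = 10408·(-723) − 256·(-30560) = 298376, so a = 2869/871.
Then b = ((-30560) − 256·(2869/871))/10408 = -2628/871.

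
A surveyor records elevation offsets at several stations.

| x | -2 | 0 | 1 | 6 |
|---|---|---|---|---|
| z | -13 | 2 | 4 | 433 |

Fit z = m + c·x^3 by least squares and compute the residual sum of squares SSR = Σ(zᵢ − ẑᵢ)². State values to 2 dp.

SSR = 0.60

From the data, Σ1 = 4, Σx^3 = 209, Σx^3·x^3 = 46721.
Moment sums: Σz = 426, Σx^3·z = 93636.
MᵀM·[m, c]ᵀ = Mᵀz becomes [[4, 209]; [209, 46721]]·[m, c]ᵀ = [426, 93636]ᵀ.
Determinant 4·46721 − 209² = 143203.
m = (426·46721 − 209·93636)/143203 = 17538/7537; c = (4·93636 − 209·426)/143203 = 285510/143203.
Residuals: 89219/143203, -2464/7537, -45920/143203, 3517/143203; SSR = 85702/143203.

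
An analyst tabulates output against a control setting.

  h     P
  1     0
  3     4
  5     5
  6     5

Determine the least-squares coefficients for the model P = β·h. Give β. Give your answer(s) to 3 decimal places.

β = 0.944

Entries of XᵀX: Σh·h = 71.
And Σh·P = 67.
β = 67/71 = 0.943662.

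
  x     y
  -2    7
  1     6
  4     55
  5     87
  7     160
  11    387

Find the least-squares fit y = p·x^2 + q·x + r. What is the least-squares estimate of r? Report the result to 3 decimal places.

r = -0.289

Sums needed: Σx^2·x^2 = 17940, Σx^2·x = 1856, Σx^2 = 216, Σx·x = 216, Σx = 26, Σ1 = 6.
Moment sums: Σx^2·y = 57756, Σx·y = 6024, Σy = 702.
Normal equations: [[17940, 1856, 216]; [1856, 216, 26]; [216, 26, 6]]·[p, q, r]ᵀ = [57756, 6024, 702]ᵀ.
Solving the 3×3 system (Gaussian elimination) gives p = 15331/5097, q = 17657/8495, r = -7376/25485.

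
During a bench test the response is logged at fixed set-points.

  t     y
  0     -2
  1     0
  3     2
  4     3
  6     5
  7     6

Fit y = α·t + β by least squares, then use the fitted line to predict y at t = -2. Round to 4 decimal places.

Normal-equation sums: Σt·t = 111, Σt = 21, Σ1 = 6.
Moment sums: Σt·y = 90, Σy = 14.
MᵀM·[α, β]ᵀ = Mᵀy becomes [[111, 21]; [21, 6]]·[α, β]ᵀ = [90, 14]ᵀ.
Eliminating β: 6·(row 1) − 21·(row 2) gives 225·α = 6·90 − 21·14 = 246, so α = 82/75.
Then β = (14 − 21·(82/75))/6 = -112/75.
At t = -2: ŷ = (82/75)·(-2) + (-112/75)·(1) = -92/25.

ŷ = -3.6800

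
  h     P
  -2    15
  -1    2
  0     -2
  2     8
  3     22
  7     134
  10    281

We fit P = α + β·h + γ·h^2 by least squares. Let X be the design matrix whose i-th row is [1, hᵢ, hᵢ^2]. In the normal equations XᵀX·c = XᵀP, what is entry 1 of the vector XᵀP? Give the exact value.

Entry 1 ↔ basis 1, so (XᵀP)_{1} = Σᵢ Pᵢ = (1)·(15) + (1)·(2) + (1)·(-2) + (1)·(8) + (1)·(22) + (1)·(134) + (1)·(281) = 460.

460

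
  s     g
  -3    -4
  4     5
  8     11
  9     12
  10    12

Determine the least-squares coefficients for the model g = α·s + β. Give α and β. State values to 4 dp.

α = 1.2933, β = -0.0424

The normal equations are: 270·α + 28·β = 348;  28·α + 5·β = 36.
(Σs·s = 270, Σs = 28, Σ1 = 5, Σs·g = 348, Σg = 36.)
det = 270·5 − 28² = 566.
α = (348·5 − 28·36)/566 = 366/283; β = (270·36 − 28·348)/566 = -12/283.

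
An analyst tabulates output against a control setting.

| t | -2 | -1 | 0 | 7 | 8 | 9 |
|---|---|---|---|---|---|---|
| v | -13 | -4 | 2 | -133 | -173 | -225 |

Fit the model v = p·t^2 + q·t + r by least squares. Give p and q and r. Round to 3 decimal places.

Entries of XᵀX: Σt^2·t^2 = 13075, Σt^2·t = 1575, Σt^2 = 199, Σt·t = 199, Σt = 21, Σ1 = 6.
Moment sums: Σt^2·v = -35870, Σt·v = -4310, Σv = -546.
Solving the 3×3 system (Gaussian elimination) gives p = -363/122, q = 52435/30622, r = 25895/15311.

p = -2.975, q = 1.712, r = 1.691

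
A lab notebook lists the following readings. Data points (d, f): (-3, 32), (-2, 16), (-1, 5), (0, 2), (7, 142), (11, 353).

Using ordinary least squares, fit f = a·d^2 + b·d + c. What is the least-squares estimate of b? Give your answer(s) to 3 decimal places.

b = -0.964

The normal equations are: 17140·a + 1638·b + 184·c = 50028;  1638·a + 184·b + 12·c = 4744;  184·a + 12·b + 6·c = 550.
Solving the 3×3 system (Gaussian elimination) gives a = 101690/34001, b = -163958/170005, c = 319241/170005.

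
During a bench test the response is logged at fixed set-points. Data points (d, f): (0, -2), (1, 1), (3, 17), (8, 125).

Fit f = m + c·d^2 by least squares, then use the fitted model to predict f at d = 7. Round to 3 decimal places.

f̂ = 95.463

Normal-equation sums: Σ1 = 4, Σd^2 = 74, Σd^2·d^2 = 4178.
For Mᵀf: Σf = 141, Σd^2·f = 8154.
So MᵀM·[m, c]ᵀ = Mᵀf: [[4, 74]; [74, 4178]]·[m, c]ᵀ = [141, 8154]ᵀ.
Determinant 4·4178 − 74² = 11236.
m = (141·4178 − 74·8154)/11236 = -7149/5618; c = (4·8154 − 74·141)/11236 = 11091/5618.
At d = 7: f̂ = (-7149/5618)·(1) + (11091/5618)·(49) = 268155/2809.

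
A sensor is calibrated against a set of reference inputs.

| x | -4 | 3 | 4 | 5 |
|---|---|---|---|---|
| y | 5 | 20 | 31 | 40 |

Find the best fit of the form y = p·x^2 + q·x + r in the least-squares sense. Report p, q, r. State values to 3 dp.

Entries of MᵀM: Σx^2·x^2 = 1218, Σx^2·x = 152, Σx^2 = 66, Σx·x = 66, Σx = 8, Σ1 = 4.
For Mᵀy: Σx^2·y = 1756, Σx·y = 364, Σy = 96.
Inverting the 3×3 Gram matrix, [p, q, r]ᵀ = [516/605, 9374/3025, 11282/3025]ᵀ.

p = 0.853, q = 3.099, r = 3.730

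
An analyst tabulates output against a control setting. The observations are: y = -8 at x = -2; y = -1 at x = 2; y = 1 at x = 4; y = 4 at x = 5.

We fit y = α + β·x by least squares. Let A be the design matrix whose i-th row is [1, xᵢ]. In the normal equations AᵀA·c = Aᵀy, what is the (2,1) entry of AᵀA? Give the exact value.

Row 2 ↔ basis x, column 1 ↔ basis 1, so (AᵀA)_{2,1} = Σᵢ x = (-2)·(1) + (2)·(1) + (4)·(1) + (5)·(1) = 9.

9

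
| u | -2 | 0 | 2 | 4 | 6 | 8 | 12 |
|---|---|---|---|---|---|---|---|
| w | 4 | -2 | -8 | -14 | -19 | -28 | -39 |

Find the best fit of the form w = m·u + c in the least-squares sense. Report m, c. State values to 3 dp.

m = -3.096, c = -1.873

Entries of MᵀM: Σu·u = 268, Σu = 30, Σ1 = 7.
For Mᵀw: Σu·w = -886, Σw = -106.
Normal equations: [[268, 30]; [30, 7]]·[m, c]ᵀ = [-886, -106]ᵀ.
Eliminating c: 7·(row 1) − 30·(row 2) gives 976·m = 7·(-886) − 30·(-106) = -3022, so m = -1511/488.
Then c = ((-106) − 30·(-1511/488))/7 = -457/244.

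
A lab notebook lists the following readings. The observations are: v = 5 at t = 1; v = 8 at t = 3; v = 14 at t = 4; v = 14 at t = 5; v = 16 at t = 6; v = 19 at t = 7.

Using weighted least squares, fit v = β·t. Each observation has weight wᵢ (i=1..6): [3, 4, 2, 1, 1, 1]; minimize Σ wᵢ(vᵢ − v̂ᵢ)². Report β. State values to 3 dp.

β = 2.884

Forming XᵀWX = [[181]] and XᵀWv = [522]ᵀ gives XᵀWX·[β]ᵀ = XᵀWv.
Hence β = 522 / 181 ≈ 2.88398.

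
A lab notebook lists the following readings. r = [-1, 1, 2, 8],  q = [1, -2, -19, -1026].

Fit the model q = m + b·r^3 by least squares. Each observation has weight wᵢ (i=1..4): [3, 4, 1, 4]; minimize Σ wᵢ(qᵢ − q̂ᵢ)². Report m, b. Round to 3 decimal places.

m = -0.744, b = -2.002

From the data, Σwᵢ·1 = 12, Σwᵢ·r^3 = 2057, Σwᵢ·r^3·r^3 = 1048647.
And Σwᵢ·q = -4128, Σwᵢ·r^3·q = -2101411.
Eliminating b: 1048647·(row 1) − 2057·(row 2) gives 8352515·m = 1048647·(-4128) − 2057·(-2101411) = -6212389, so m = -6212389/8352515.
Then b = ((-2101411) − 2057·(-6212389/8352515))/1048647 = -16725636/8352515.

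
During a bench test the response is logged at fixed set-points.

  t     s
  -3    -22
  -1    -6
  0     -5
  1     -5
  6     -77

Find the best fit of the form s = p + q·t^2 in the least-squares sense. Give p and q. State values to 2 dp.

The normal system MᵀM·[p, q]ᵀ = Mᵀs is [[5, 47]; [47, 1379]]·[p, q]ᵀ = [-115, -2981]ᵀ.
Δ = 5·1379 − 47² = 4686.
p = ((-115)·1379 − 47·(-2981))/4686 = -9239/2343; q = (5·(-2981) − 47·(-115))/4686 = -4750/2343.

p = -3.94, q = -2.03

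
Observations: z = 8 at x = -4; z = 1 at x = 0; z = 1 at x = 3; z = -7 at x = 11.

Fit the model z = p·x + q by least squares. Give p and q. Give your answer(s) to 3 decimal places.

p = -0.938, q = 3.095

Compute the Gram sums: Σx·x = 146, Σx = 10, Σ1 = 4.
For Aᵀz: Σx·z = -106, Σz = 3.
Δ = 146·4 − 10² = 484.
p = ((-106)·4 − 10·3)/484 = -227/242; q = (146·3 − 10·(-106))/484 = 749/242.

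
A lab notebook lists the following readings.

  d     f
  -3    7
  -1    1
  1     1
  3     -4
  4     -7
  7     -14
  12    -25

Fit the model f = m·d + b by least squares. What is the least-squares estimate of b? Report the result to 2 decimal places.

b = 1.09

Compute the Gram sums: Σd·d = 229, Σd = 23, Σ1 = 7.
For Aᵀf: Σd·f = -459, Σf = -41.
AᵀA·[m, b]ᵀ = Aᵀf becomes [[229, 23]; [23, 7]]·[m, b]ᵀ = [-459, -41]ᵀ.
det = 229·7 − 23² = 1074.
m = ((-459)·7 − 23·(-41))/1074 = -1135/537; b = (229·(-41) − 23·(-459))/1074 = 584/537.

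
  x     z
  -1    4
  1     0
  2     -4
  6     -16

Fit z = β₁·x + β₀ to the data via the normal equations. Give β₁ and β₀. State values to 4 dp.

β₁ = -2.9231, β₀ = 1.8462

From the data, Σx·x = 42, Σx = 8, Σ1 = 4.
For Mᵀz: Σx·z = -108, Σz = -16.
So MᵀM·[β₁, β₀]ᵀ = Mᵀz: [[42, 8]; [8, 4]]·[β₁, β₀]ᵀ = [-108, -16]ᵀ.
Eliminating β₀: 4·(row 1) − 8·(row 2) gives 104·β₁ = 4·(-108) − 8·(-16) = -304, so β₁ = -38/13.
Then β₀ = ((-16) − 8·(-38/13))/4 = 24/13.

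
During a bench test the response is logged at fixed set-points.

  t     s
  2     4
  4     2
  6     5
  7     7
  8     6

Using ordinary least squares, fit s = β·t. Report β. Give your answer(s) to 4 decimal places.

The normal equations are: 169·β = 143.
Hence β = 143 / 169 ≈ 0.846154.

β = 0.8462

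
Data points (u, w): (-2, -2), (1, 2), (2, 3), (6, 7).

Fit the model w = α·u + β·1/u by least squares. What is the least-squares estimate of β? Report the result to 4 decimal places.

β = 0.7393

Entries of AᵀA: Σu·u = 45, Σu·1/u = 4, Σ1/u·1/u = 55/36.
Right-hand side: Σu·w = 54, Σ1/u·w = 17/3.
Eliminating β: (55/36)·(row 1) − 4·(row 2) gives (211/4)·α = (55/36)·54 − 4·(17/3) = 359/6, so α = 718/633.
Then β = ((17/3) − 4·(718/633))/(55/36) = 156/211.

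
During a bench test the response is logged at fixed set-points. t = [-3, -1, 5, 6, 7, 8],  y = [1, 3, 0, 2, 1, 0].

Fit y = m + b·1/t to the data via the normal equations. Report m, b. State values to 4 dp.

Compute the Gram sums: Σ1 = 6, Σ1/t = -587/840, Σ1/t·1/t = 857249/705600.
Moment sums: Σy = 7, Σ1/t·y = -20/7.
So MᵀM·[m, b]ᵀ = Mᵀy: [[6, -587/840]; [-587/840, 857249/705600]]·[m, b]ᵀ = [7, -20/7]ᵀ.
Eliminating b: (857249/705600)·(row 1) − (-587/840)·(row 2) gives (191957/28224)·m = (857249/705600)·7 − (-587/840)·(-20/7) = 4591943/705600, so m = 4591943/4798925.
Then b = ((-20/7) − (-587/840)·(4591943/4798925))/(857249/705600) = -1728888/959785.

m = 0.9569, b = -1.8013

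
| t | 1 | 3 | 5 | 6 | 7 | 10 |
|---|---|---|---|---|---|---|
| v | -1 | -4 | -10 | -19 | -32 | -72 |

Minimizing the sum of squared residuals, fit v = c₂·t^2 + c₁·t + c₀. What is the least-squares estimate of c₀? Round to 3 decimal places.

Normal-equation sums: Σt^2·t^2 = 14404, Σt^2·t = 1712, Σt^2 = 220, Σt·t = 220, Σt = 32, Σ1 = 6.
For Aᵀv: Σt^2·v = -9739, Σt·v = -1121, Σv = -138.
AᵀA·[c₂, c₁, c₀]ᵀ = Aᵀv becomes [[14404, 1712, 220]; [1712, 220, 32]; [220, 32, 6]]·[c₂, c₁, c₀]ᵀ = [-9739, -1121, -138]ᵀ.
Inverting the 3×3 Gram matrix, [c₂, c₁, c₀]ᵀ = [-5861/5620, 20137/5620, -10877/2810]ᵀ.

c₀ = -3.871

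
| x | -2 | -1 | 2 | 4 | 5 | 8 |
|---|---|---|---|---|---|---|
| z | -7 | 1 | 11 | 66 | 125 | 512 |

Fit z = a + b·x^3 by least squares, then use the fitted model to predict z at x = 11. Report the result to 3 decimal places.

ẑ = 1327.536

From the data, Σ1 = 6, Σx^3 = 700, Σx^3·x^3 = 281994.
Right-hand side: Σz = 708, Σx^3·z = 282136.
Normal equations: [[6, 700]; [700, 281994]]·[a, b]ᵀ = [708, 282136]ᵀ.
Determinant 6·281994 − 700² = 1201964.
a = (708·281994 − 700·282136)/1201964 = 539138/300491; b = (6·282136 − 700·708)/1201964 = 299304/300491.
At x = 11: ẑ = (539138/300491)·(1) + (299304/300491)·(1331) = 398912762/300491.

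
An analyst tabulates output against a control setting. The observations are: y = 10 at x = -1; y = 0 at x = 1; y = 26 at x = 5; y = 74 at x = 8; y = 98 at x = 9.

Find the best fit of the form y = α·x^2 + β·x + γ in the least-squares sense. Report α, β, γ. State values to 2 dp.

The normal system AᵀA·[α, β, γ]ᵀ = Aᵀy is [[11284, 1366, 172]; [1366, 172, 22]; [172, 22, 5]]·[α, β, γ]ᵀ = [13334, 1594, 208]ᵀ.
Solving the 3×3 system (Gaussian elimination) gives α = 63901/40611, β = -151087/40611, γ = 52002/13537.

α = 1.57, β = -3.72, γ = 3.84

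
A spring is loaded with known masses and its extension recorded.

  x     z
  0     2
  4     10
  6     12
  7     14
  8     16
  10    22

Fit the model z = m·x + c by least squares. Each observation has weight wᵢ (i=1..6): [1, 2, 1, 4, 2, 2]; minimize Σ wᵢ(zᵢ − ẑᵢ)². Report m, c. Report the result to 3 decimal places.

Setting ∂/∂m … = 0 gives: 592·m + 78·c = 1240;  78·m + 12·c = 166.
det = 592·12 − 78² = 1020.
m = (1240·12 − 78·166)/1020 = 161/85; c = (592·166 − 78·1240)/1020 = 388/255.

m = 1.894, c = 1.522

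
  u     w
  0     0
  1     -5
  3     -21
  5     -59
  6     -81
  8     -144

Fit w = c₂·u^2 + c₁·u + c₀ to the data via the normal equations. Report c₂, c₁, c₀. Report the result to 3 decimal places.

Compute the Gram sums: Σu^2·u^2 = 6099, Σu^2·u = 881, Σu^2 = 135, Σu·u = 135, Σu = 23, Σ1 = 6.
Moment sums: Σu^2·w = -13801, Σu·w = -2001, Σw = -310.
Normal equations: [[6099, 881, 135]; [881, 135, 23]; [135, 23, 6]]·[c₂, c₁, c₀]ᵀ = [-13801, -2001, -310]ᵀ.
Inverting the 3×3 Gram matrix, [c₂, c₁, c₀]ᵀ = [-3035/1406, -841/1406, -566/703]ᵀ.

c₂ = -2.159, c₁ = -0.598, c₀ = -0.805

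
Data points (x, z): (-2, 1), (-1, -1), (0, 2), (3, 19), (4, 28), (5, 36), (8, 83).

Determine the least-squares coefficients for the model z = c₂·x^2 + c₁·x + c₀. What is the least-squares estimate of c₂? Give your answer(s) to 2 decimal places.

c₂ = 0.95

From the data, Σx^2·x^2 = 5075, Σx^2·x = 719, Σx^2 = 119, Σx·x = 119, Σx = 17, Σ1 = 7.
Moment sums: Σx^2·z = 6834, Σx·z = 1012, Σz = 168.
AᵀA·[c₂, c₁, c₀]ᵀ = Aᵀz becomes [[5075, 719, 119]; [719, 119, 17]; [119, 17, 7]]·[c₂, c₁, c₀]ᵀ = [6834, 1012, 168]ᵀ.
Solving the 3×3 system (Gaussian elimination) gives c₂ = 86498/91497, c₁ = 33217/13071, c₀ = 53591/30499.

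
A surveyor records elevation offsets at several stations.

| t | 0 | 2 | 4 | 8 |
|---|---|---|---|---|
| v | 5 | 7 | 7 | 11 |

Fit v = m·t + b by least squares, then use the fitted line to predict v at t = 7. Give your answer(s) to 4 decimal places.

Sums needed: Σt·t = 84, Σt = 14, Σ1 = 4.
And Σt·v = 130, Σv = 30.
So XᵀX·[m, b]ᵀ = Xᵀv: [[84, 14]; [14, 4]]·[m, b]ᵀ = [130, 30]ᵀ.
Determinant 84·4 − 14² = 140.
m = (130·4 − 14·30)/140 = 5/7; b = (84·30 − 14·130)/140 = 5.
At t = 7: v̂ = (5/7)·(7) + (5)·(1) = 10.

v̂ = 10.0000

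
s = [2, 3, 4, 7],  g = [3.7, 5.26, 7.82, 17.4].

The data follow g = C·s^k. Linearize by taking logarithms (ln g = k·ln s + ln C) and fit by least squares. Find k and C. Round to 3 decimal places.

k = 1.255, C = 1.438

Let Y = ln g. Fitting Y = k·ln s + ln C by least squares:
Over the data: Σln s = 5.1240, Σ(ln s)² = 7.3958, Σln g = 7.8816, Σln s·ln g = 11.1403.
Normal system: [[7.3958, 5.1240]; [5.1240, 4]]·[k, ln C]ᵀ = [11.1403, 7.8816]ᵀ.
Δ = 7.3958·4 − (5.1240)² = 3.3281; k = (11.1403·4 − 5.1240·7.8816)/3.3281 = 1.25480, ln C = (7.3958·7.8816 − 5.1240·11.1403)/3.3281 = 0.36302, so C = exp(0.36302) = 1.43766.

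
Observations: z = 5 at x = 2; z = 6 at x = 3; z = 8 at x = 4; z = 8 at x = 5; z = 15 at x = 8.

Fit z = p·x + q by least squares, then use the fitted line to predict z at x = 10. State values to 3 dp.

ẑ = 17.698

Entries of AᵀA: Σx·x = 118, Σx = 22, Σ1 = 5.
Right-hand side: Σx·z = 220, Σz = 42.
Normal equations: [[118, 22]; [22, 5]]·[p, q]ᵀ = [220, 42]ᵀ.
Eliminating q: 5·(row 1) − 22·(row 2) gives 106·p = 5·220 − 22·42 = 176, so p = 88/53.
Then q = (42 − 22·(88/53))/5 = 58/53.
At x = 10: ẑ = (88/53)·(10) + (58/53)·(1) = 938/53.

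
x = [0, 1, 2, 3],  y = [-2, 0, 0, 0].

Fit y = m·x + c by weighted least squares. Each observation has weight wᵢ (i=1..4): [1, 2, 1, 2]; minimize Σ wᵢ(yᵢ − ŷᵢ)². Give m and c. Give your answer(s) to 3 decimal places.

Forming MᵀWM = [[24, 10]; [10, 6]] and MᵀWy = [0, -2]ᵀ gives MᵀWM·[m, c]ᵀ = MᵀWy.
det = 24·6 − 10² = 44.
m = (0·6 − 10·(-2))/44 = 5/11; c = (24·(-2) − 10·0)/44 = -12/11.

m = 0.455, c = -1.091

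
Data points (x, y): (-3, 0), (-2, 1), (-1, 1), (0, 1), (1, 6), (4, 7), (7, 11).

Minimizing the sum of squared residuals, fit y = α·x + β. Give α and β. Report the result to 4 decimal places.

α = 1.1336, β = 2.8855

AᵀA·[α, β]ᵀ = Aᵀy reads: 80·α + 6·β = 108;  6·α + 7·β = 27.
(Σx·x = 80, Σx = 6, Σ1 = 7, Σx·y = 108, Σy = 27.)
Eliminating β: 7·(row 1) − 6·(row 2) gives 524·α = 7·108 − 6·27 = 594, so α = 297/262.
Then β = (27 − 6·(297/262))/7 = 378/131.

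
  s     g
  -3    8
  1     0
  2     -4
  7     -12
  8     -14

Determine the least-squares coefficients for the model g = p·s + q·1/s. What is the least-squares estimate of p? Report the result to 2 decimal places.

p = -1.82

Entries of AᵀA: Σs·s = 127, Σs·1/s = 5, Σ1/s·1/s = 39433/28224.
And Σs·g = -228, Σ1/s·g = -683/84.
Normal equations: [[127, 5]; [5, 39433/28224]]·[p, q]ᵀ = [-228, -683/84]ᵀ.
Δ = 127·(39433/28224) − 5² = 4302391/28224.
p = ((-228)·(39433/28224) − 5·(-683/84))/(4302391/28224) = -7843284/4302391; q = (127·(-683/84) − 5·(-228))/(4302391/28224) = 3030384/4302391.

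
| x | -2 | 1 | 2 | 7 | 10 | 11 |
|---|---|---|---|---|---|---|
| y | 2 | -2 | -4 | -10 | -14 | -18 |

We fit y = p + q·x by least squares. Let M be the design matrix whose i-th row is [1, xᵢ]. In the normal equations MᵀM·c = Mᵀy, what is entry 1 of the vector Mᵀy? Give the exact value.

-46

Entry 1 ↔ basis 1, so (Mᵀy)_{1} = Σᵢ yᵢ = (1)·(2) + (1)·(-2) + (1)·(-4) + (1)·(-10) + (1)·(-14) + (1)·(-18) = -46.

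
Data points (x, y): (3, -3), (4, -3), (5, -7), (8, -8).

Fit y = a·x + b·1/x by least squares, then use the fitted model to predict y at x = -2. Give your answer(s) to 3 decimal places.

Forming MᵀM = [[114, 4]; [4, 3301/14400]] and Mᵀy = [-120, -83/20]ᵀ gives MᵀM·[a, b]ᵀ = Mᵀy.
Eliminating b: (3301/14400)·(row 1) − 4·(row 2) gives (24319/2400)·a = (3301/14400)·(-120) − 4·(-83/20) = -1309/120, so a = -26180/24319.
Then b = ((-83/20) − 4·(-26180/24319))/(3301/14400) = 16560/24319.
At x = -2: ŷ = (-26180/24319)·(-2) + (16560/24319)·(-1/2) = 44080/24319.

ŷ = 1.813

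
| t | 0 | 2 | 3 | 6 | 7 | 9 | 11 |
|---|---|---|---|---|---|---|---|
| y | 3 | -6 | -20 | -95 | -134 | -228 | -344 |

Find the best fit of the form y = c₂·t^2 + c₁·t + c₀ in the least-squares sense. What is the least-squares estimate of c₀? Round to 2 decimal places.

c₀ = 2.93

The normal system AᵀA·[c₂, c₁, c₀]ᵀ = Aᵀy is [[24996, 2654, 300]; [2654, 300, 38]; [300, 38, 7]]·[c₂, c₁, c₀]ᵀ = [-70282, -7416, -824]ᵀ.
Solving the 3×3 system (Gaussian elimination) gives c₂ = -453748/150641, c₁ = 2417/1553, c₀ = 441022/150641.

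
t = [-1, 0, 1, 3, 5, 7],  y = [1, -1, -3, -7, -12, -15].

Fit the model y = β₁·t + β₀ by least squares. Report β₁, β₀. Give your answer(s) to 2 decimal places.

Normal-equation sums: Σt·t = 85, Σt = 15, Σ1 = 6.
Moment sums: Σt·y = -190, Σy = -37.
Normal equations: [[85, 15]; [15, 6]]·[β₁, β₀]ᵀ = [-190, -37]ᵀ.
Δ = 85·6 − 15² = 285.
β₁ = ((-190)·6 − 15·(-37))/285 = -39/19; β₀ = (85·(-37) − 15·(-190))/285 = -59/57.

β₁ = -2.05, β₀ = -1.04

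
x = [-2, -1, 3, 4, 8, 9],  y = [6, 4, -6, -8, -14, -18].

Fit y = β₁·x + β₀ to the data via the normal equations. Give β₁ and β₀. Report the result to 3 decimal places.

AᵀA·[β₁, β₀]ᵀ = Aᵀy reads: 175·β₁ + 21·β₀ = -340;  21·β₁ + 6·β₀ = -36.
(Σx·x = 175, Σx = 21, Σ1 = 6, Σx·y = -340, Σy = -36.)
det = 175·6 − 21² = 609.
β₁ = ((-340)·6 − 21·(-36))/609 = -428/203; β₀ = (175·(-36) − 21·(-340))/609 = 40/29.

β₁ = -2.108, β₀ = 1.379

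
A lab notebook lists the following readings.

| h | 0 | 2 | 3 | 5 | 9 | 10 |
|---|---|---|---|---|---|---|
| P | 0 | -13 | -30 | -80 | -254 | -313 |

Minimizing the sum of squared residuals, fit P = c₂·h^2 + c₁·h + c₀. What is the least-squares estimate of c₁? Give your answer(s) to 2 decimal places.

c₁ = -0.73

Forming AᵀA = [[17283, 1889, 219]; [1889, 219, 29]; [219, 29, 6]] and AᵀP = [-54196, -5932, -690]ᵀ gives AᵀA·[c₂, c₁, c₀]ᵀ = AᵀP.
Solving the 3×3 system (Gaussian elimination) gives c₂ = -8879/2904, c₁ = -709/968, c₀ = 101/726.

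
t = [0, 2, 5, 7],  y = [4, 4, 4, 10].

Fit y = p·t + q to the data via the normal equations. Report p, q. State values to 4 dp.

p = 0.7241, q = 2.9655

The normal system MᵀM·[p, q]ᵀ = Mᵀy is [[78, 14]; [14, 4]]·[p, q]ᵀ = [98, 22]ᵀ.
Eliminating q: 4·(row 1) − 14·(row 2) gives 116·p = 4·98 − 14·22 = 84, so p = 21/29.
Then q = (22 − 14·(21/29))/4 = 86/29.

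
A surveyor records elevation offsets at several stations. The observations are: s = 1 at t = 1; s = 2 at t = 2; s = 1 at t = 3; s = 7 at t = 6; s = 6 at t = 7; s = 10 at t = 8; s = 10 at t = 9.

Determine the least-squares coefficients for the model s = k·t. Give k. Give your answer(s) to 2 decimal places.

From the data, Σt·t = 244.
For Xᵀs: Σt·s = 262.
Normal equations: [[244]]·[k]ᵀ = [262]ᵀ.
k = 262/244 = 1.07377.

k = 1.07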